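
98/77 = 1 + 3/11= 1.27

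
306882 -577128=-270246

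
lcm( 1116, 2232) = 2232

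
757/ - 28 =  - 757/28 = - 27.04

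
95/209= 5/11  =  0.45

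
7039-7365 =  - 326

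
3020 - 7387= -4367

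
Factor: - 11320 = - 2^3*5^1*283^1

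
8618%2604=806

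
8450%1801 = 1246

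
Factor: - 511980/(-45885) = 212/19 = 2^2*19^( - 1)*53^1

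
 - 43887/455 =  - 43887/455 = - 96.45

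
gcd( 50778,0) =50778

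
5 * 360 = 1800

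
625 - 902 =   -  277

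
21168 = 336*63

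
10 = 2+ 8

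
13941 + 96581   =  110522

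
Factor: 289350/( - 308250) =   -  5^(-1)*137^( - 1)*643^1 = - 643/685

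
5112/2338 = 2556/1169  =  2.19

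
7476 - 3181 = 4295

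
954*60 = 57240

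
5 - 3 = 2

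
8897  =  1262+7635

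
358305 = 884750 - 526445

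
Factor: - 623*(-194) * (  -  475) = -2^1*5^2 * 7^1 * 19^1*89^1*97^1 = - 57409450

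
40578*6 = 243468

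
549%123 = 57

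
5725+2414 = 8139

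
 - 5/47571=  - 1 + 47566/47571 = - 0.00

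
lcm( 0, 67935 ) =0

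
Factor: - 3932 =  - 2^2 * 983^1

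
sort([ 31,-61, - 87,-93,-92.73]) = [ - 93,  -  92.73,  -  87, - 61,31]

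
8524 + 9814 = 18338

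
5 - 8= - 3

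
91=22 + 69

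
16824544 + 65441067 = 82265611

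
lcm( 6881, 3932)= 27524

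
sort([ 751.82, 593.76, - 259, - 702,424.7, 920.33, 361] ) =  [ - 702, - 259,361, 424.7, 593.76, 751.82,920.33 ]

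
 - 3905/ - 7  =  3905/7  =  557.86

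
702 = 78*9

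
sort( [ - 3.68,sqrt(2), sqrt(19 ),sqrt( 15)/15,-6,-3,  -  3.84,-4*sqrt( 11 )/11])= [-6,  -  3.84,-3.68, - 3,-4 * sqrt( 11)/11 , sqrt( 15 )/15,sqrt(2) , sqrt(19 )]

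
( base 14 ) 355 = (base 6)3023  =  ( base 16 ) 297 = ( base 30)M3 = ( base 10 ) 663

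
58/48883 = 58/48883 = 0.00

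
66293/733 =66293/733= 90.44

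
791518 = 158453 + 633065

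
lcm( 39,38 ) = 1482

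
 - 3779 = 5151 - 8930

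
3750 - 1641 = 2109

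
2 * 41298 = 82596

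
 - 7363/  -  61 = 120+43/61 = 120.70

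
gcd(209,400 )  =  1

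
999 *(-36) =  - 35964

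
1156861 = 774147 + 382714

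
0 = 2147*0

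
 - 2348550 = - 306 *7675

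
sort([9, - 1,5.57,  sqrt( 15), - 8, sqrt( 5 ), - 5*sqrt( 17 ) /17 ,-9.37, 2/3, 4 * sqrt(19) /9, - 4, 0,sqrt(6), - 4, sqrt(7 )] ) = [ - 9.37, - 8, -4, - 4 , - 5 * sqrt(17)/17 ,-1, 0, 2/3, 4* sqrt(19) /9, sqrt(5), sqrt( 6), sqrt(7),sqrt(15),5.57, 9] 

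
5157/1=5157 = 5157.00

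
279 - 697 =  - 418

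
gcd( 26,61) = 1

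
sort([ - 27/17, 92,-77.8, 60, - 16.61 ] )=[ - 77.8 ,- 16.61,  -  27/17, 60,92]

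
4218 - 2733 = 1485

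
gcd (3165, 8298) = 3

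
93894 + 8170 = 102064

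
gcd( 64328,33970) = 86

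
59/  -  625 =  - 1 + 566/625= - 0.09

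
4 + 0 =4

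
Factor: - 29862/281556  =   - 7/66=- 2^( - 1)*3^ ( - 1 ) * 7^1*11^( - 1)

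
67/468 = 67/468 = 0.14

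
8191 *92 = 753572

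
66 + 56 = 122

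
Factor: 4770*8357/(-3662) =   -  3^2*5^1*53^1*61^1*137^1*1831^(  -  1 ) =-19931445/1831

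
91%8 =3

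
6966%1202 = 956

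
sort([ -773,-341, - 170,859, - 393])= [ - 773,  -  393, -341, - 170,859 ] 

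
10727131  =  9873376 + 853755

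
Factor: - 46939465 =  - 5^1*17^1 *41^1*13469^1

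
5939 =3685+2254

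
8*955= 7640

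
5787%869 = 573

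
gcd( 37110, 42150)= 30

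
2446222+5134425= 7580647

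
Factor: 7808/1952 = 2^2 = 4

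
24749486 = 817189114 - 792439628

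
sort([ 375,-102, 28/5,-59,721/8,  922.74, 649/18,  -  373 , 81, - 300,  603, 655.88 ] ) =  [-373,-300 ,-102, - 59,  28/5 , 649/18 , 81 , 721/8,375, 603,655.88, 922.74 ] 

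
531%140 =111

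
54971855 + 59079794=114051649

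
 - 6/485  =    -  6/485=   -0.01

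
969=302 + 667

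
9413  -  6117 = 3296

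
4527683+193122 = 4720805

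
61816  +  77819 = 139635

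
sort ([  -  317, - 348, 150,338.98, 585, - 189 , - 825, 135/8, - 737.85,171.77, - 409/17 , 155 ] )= [-825, - 737.85, - 348,  -  317, - 189,  -  409/17  ,  135/8, 150,155,171.77, 338.98,585 ] 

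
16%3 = 1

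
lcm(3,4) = 12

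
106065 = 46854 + 59211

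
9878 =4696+5182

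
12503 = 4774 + 7729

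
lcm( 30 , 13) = 390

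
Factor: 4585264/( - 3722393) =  - 2^4*179^1*1601^1*3722393^(-1) 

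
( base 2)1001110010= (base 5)10001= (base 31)k6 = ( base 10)626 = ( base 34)IE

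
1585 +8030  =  9615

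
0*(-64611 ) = 0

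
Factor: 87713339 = 7^1*12530477^1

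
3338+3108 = 6446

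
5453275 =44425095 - 38971820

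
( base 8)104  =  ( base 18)3E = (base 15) 48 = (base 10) 68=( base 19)3B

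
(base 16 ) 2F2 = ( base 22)1C6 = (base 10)754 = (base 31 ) OA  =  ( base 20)1he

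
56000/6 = 9333+ 1/3=9333.33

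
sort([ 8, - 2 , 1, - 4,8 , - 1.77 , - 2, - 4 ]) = [ - 4, - 4, - 2, -2 , - 1.77,1,8,8 ]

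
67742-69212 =- 1470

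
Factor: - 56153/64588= -233/268 = - 2^ (  -  2)*67^( - 1 )*233^1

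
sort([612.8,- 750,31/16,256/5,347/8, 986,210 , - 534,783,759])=[ - 750, - 534 , 31/16 , 347/8,256/5, 210, 612.8, 759,783,986] 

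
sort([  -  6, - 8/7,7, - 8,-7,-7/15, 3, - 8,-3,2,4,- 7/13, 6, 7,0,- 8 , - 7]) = [-8, - 8,- 8,-7, - 7,  -  6,  -  3,-8/7, - 7/13,-7/15,0, 2,3,4,6,7,7]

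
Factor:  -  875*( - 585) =3^2*5^4*7^1*13^1 = 511875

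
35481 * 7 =248367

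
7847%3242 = 1363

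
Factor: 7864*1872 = 14721408 = 2^7*3^2*13^1*983^1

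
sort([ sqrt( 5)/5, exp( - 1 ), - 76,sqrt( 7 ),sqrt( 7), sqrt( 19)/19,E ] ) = [ - 76 , sqrt( 19)/19, exp( - 1),sqrt( 5 ) /5,sqrt( 7),sqrt(7 ),E ]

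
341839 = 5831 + 336008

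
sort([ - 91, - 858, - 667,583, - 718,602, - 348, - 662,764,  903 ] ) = [ - 858, - 718, - 667, - 662, - 348, - 91, 583, 602,764, 903 ] 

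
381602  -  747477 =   -  365875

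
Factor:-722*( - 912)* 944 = 2^9*3^1 *19^3*59^1 = 621590016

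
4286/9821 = 4286/9821 = 0.44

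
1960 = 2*980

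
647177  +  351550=998727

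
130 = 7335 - 7205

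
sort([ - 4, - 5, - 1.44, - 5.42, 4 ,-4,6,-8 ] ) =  [ -8,-5.42, - 5,-4, - 4,  -  1.44,  4,6 ] 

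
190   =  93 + 97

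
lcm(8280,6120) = 140760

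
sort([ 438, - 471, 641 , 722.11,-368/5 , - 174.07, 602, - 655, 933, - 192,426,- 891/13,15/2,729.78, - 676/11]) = [ - 655, - 471, - 192,-174.07, - 368/5, - 891/13, - 676/11, 15/2,426, 438, 602, 641,  722.11, 729.78,933 ]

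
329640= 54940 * 6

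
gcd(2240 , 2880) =320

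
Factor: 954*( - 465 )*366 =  - 2^2*3^4*5^1 * 31^1*53^1 * 61^1 = - 162361260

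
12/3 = 4 = 4.00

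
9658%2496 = 2170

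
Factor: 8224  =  2^5 * 257^1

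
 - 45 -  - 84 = 39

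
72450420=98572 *735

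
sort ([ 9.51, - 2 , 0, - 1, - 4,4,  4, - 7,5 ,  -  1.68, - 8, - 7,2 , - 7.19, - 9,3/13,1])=[-9, - 8, - 7.19, - 7,- 7, - 4,- 2 ,  -  1.68,-1,0,3/13,1,  2,4,4 , 5,9.51]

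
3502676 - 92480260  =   - 88977584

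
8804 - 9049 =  - 245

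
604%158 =130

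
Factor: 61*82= 2^1 * 41^1*61^1 = 5002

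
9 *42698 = 384282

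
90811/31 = 90811/31 = 2929.39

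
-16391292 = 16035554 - 32426846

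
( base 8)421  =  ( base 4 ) 10101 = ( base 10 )273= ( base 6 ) 1133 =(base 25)AN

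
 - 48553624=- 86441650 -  - 37888026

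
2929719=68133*43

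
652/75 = 8+52/75  =  8.69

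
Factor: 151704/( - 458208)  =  -49/148 = - 2^( - 2)*7^2*37^( - 1 )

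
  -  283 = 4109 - 4392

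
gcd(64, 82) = 2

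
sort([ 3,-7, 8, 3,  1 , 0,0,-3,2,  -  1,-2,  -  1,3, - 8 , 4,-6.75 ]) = [-8, - 7 , - 6.75,-3, - 2, - 1,  -  1, 0,0, 1,  2, 3, 3,  3, 4 , 8]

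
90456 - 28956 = 61500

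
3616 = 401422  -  397806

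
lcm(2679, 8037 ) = 8037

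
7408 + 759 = 8167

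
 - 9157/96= - 96 + 59/96 = - 95.39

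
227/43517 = 227/43517 = 0.01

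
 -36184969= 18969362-55154331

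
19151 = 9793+9358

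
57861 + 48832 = 106693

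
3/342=1/114=0.01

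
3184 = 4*796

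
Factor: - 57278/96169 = -2^1*13^1 * 17^( - 1 ) * 2203^1*5657^( - 1 )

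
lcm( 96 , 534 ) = 8544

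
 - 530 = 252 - 782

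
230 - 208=22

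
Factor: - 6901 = -67^1*103^1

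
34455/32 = 1076 + 23/32 = 1076.72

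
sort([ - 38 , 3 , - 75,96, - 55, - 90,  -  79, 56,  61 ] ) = [  -  90 ,  -  79 , - 75,- 55,  -  38, 3, 56,61, 96]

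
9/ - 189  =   - 1 + 20/21 =- 0.05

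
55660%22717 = 10226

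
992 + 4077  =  5069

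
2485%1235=15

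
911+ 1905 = 2816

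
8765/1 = 8765 = 8765.00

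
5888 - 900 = 4988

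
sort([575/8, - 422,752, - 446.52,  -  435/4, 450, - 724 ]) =[ - 724, - 446.52, - 422, - 435/4,575/8,450, 752 ] 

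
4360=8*545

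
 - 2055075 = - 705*2915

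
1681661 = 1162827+518834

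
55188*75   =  4139100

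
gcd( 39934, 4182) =82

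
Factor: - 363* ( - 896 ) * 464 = 150915072 = 2^11*3^1*7^1*11^2*29^1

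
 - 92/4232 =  - 1 + 45/46 = - 0.02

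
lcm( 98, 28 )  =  196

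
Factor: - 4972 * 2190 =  - 2^3*3^1*5^1*11^1*73^1*113^1 = -  10888680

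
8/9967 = 8/9967 = 0.00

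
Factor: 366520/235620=2^1*3^( - 2)*7^1 = 14/9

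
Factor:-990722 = - 2^1 * 495361^1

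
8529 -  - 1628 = 10157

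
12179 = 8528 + 3651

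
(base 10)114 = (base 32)3i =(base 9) 136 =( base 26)4A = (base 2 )1110010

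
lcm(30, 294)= 1470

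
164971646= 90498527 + 74473119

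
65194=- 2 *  (-32597) 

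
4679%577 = 63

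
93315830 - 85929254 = 7386576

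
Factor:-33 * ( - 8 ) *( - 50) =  - 13200= - 2^4 *3^1*5^2*11^1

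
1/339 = 1/339=0.00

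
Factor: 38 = 2^1*19^1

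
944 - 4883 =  - 3939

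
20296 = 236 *86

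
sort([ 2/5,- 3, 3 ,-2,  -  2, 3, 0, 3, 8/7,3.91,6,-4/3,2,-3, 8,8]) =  [-3, -3, - 2,  -  2, - 4/3, 0, 2/5, 8/7,2, 3,3, 3, 3.91, 6, 8, 8]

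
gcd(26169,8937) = 3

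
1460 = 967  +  493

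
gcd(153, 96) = 3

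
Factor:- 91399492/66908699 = - 2^2*11^( - 1 ) * 13^(-1)*467893^( - 1)*22849873^1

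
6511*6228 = 40550508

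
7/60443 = 7/60443 =0.00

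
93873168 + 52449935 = 146323103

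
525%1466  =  525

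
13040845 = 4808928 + 8231917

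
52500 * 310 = 16275000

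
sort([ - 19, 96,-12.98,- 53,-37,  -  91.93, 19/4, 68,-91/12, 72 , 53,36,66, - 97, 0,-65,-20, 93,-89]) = [  -  97, - 91.93,-89, - 65, - 53,-37, - 20, -19 , - 12.98,-91/12, 0,19/4,36, 53, 66,68,  72,  93, 96 ]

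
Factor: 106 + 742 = 2^4*53^1 =848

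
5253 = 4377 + 876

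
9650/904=4825/452= 10.67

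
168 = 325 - 157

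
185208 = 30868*6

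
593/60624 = 593/60624 = 0.01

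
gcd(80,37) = 1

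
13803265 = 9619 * 1435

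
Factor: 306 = 2^1*3^2*17^1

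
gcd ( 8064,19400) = 8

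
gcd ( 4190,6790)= 10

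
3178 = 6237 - 3059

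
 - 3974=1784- 5758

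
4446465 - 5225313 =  - 778848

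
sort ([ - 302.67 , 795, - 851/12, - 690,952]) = [ - 690, - 302.67, - 851/12, 795,952]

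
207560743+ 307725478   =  515286221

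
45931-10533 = 35398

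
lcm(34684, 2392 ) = 69368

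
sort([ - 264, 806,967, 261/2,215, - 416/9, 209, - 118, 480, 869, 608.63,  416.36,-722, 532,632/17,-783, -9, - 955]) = [-955, - 783,  -  722,-264, - 118, - 416/9, - 9,632/17 , 261/2 , 209, 215 , 416.36, 480 , 532,608.63,806, 869, 967]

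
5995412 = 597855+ 5397557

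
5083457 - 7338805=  -2255348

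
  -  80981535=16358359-97339894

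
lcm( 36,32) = 288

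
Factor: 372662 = 2^1*389^1*479^1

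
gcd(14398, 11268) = 626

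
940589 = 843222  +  97367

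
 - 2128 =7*( - 304)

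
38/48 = 19/24  =  0.79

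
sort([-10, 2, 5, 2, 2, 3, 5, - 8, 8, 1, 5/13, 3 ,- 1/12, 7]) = [-10,-8, - 1/12,5/13  ,  1, 2,2, 2,  3,3, 5, 5, 7,8]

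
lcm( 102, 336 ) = 5712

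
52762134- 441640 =52320494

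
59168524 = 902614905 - 843446381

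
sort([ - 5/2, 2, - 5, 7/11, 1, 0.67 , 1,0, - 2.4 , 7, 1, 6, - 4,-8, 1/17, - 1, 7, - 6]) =[-8, -6,-5, - 4 , - 5/2,  -  2.4, - 1  ,  0, 1/17, 7/11, 0.67, 1, 1, 1,2, 6, 7, 7] 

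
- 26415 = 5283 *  ( - 5)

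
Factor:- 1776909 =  - 3^1*592303^1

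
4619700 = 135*34220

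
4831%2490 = 2341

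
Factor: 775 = 5^2*31^1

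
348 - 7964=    - 7616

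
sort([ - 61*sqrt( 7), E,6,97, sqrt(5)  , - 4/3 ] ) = [ - 61*sqrt(7), -4/3,sqrt ( 5 ),E,  6, 97] 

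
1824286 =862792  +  961494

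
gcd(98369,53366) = 1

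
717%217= 66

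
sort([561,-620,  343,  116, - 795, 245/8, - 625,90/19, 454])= [ - 795, - 625,-620 , 90/19, 245/8, 116,343,454, 561 ]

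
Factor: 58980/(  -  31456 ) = -2^( - 3)*3^1*5^1 =- 15/8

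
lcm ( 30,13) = 390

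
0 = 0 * 577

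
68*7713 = 524484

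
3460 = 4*865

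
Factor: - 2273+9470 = 7197 = 3^1 * 2399^1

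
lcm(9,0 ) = 0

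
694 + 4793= 5487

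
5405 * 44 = 237820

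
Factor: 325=5^2  *  13^1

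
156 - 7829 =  - 7673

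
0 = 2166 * 0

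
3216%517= 114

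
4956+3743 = 8699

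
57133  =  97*589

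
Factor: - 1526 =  - 2^1 * 7^1 *109^1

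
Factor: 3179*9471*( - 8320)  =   - 2^7*3^1*5^1 * 7^1*11^2*13^1*17^2 * 41^1 = - 250501130880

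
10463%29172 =10463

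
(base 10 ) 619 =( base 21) 18a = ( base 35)ho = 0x26b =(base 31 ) JU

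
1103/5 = 220 + 3/5 = 220.60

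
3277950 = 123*26650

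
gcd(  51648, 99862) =2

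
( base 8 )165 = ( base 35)3c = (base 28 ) 45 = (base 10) 117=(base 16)75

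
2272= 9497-7225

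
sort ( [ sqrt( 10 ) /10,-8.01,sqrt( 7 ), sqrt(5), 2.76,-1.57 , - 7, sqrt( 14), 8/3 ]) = [-8.01, - 7, - 1.57,  sqrt( 10 )/10, sqrt( 5), sqrt(7), 8/3, 2.76, sqrt (14) ]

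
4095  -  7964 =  - 3869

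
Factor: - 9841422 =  - 2^1  *  3^1*73^1*22469^1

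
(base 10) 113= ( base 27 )45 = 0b1110001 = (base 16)71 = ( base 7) 221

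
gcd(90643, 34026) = 1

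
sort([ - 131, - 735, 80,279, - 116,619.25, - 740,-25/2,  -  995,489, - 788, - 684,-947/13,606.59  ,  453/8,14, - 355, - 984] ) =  [ - 995,  -  984, - 788, - 740, - 735, - 684,- 355, - 131, - 116, - 947/13,-25/2,  14,453/8,80,279, 489, 606.59,619.25 ] 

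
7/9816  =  7/9816 = 0.00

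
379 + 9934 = 10313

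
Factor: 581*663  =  385203=3^1*7^1*13^1  *17^1*  83^1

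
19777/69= 286 + 43/69  =  286.62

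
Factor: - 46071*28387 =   -  1307817477 = - 3^2*5119^1 * 28387^1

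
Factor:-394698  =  -2^1 * 3^1*157^1*419^1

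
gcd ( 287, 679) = 7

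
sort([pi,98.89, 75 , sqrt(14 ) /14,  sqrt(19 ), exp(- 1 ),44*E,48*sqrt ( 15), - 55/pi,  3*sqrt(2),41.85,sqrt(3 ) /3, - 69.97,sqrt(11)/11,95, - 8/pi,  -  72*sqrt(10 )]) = [ - 72 * sqrt ( 10 ), - 69.97, - 55/pi, - 8/pi, sqrt(14)/14,sqrt( 11 ) /11,exp ( - 1 ),sqrt( 3 ) /3,pi  ,  3 *sqrt (2 ),sqrt( 19), 41.85,75, 95,98.89,44*E,48*sqrt(15 ) ]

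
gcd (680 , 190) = 10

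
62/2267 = 62/2267 = 0.03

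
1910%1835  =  75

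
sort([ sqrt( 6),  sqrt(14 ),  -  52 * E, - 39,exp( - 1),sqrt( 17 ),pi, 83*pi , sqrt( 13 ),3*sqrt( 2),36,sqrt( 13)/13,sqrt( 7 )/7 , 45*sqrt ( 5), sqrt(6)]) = [ - 52 * E,  -  39 , sqrt( 13)/13,exp( - 1 ),sqrt(  7)/7,sqrt( 6 ),sqrt ( 6), pi,sqrt( 13),sqrt(14 ),sqrt( 17),3*sqrt( 2),36 , 45*sqrt( 5 ),83*pi]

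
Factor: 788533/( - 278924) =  - 2^( - 2 )*103^ (-1 )*421^1 *677^( - 1 )*1873^1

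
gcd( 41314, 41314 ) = 41314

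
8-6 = 2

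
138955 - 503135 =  - 364180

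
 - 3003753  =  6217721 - 9221474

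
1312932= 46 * 28542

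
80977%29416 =22145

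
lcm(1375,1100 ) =5500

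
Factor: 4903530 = 2^1*3^1*5^1 * 79^1*2069^1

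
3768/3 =1256 = 1256.00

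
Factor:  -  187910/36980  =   - 2^( - 1) *19^1*23^1*43^( - 1 )  =  -  437/86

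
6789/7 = 969 + 6/7  =  969.86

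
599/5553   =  599/5553 = 0.11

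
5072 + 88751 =93823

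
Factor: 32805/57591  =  3^2*5^1*79^( - 1 ) = 45/79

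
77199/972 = 25733/324 = 79.42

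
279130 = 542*515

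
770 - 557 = 213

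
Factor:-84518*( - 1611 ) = 2^1 * 3^2 * 7^1 * 179^1*6037^1 = 136158498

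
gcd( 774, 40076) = 86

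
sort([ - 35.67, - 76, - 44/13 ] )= [-76, - 35.67, - 44/13 ]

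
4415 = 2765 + 1650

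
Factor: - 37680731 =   -  11^2*89^1 * 3499^1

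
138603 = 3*46201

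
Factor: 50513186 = 2^1 * 29^1*870917^1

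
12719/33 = 12719/33  =  385.42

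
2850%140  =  50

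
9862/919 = 10 + 672/919 =10.73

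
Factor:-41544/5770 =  - 2^2*3^2*5^ (-1 ) = -36/5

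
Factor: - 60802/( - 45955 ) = 2^1 * 5^( - 1) * 13^( - 1 )*43^1 = 86/65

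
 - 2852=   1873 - 4725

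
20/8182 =10/4091 =0.00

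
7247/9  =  7247/9 = 805.22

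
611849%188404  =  46637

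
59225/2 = 29612+1/2= 29612.50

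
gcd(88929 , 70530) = 3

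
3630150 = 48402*75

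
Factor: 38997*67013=2613305961 = 3^2*7^1*19^1 * 619^1*3527^1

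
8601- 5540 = 3061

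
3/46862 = 3/46862 = 0.00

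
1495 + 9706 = 11201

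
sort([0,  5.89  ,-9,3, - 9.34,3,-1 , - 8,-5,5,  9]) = [ - 9.34, - 9, - 8,- 5, - 1, 0, 3, 3,5,  5.89, 9]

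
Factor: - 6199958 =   -  2^1*47^1*65957^1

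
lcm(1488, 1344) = 41664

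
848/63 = 848/63  =  13.46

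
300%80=60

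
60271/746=80 + 591/746 = 80.79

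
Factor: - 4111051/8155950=-2^(- 1)*3^ (  -  1 )*5^( - 2 )*7^2*11^( - 1) * 53^1*1583^1*4943^(-1)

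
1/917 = 1/917= 0.00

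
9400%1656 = 1120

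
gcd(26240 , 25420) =820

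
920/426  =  460/213 = 2.16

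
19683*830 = 16336890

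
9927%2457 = 99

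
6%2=0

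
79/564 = 79/564 = 0.14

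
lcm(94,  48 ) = 2256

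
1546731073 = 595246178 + 951484895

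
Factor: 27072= 2^6*3^2*47^1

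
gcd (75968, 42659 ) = 1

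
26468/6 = 4411+ 1/3 = 4411.33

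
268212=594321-326109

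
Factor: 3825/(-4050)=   - 17/18 = - 2^ ( - 1 )*3^ ( - 2)*17^1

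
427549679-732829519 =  - 305279840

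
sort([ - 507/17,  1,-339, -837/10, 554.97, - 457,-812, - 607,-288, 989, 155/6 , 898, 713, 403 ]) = [ - 812, - 607,-457,-339, - 288,-837/10, - 507/17, 1 , 155/6,403, 554.97,713, 898, 989 ]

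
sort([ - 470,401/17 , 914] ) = [  -  470,401/17, 914] 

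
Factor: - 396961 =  - 71^1*5591^1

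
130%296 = 130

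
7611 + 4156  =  11767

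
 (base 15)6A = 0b1100100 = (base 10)100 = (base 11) 91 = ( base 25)40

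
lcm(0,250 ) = 0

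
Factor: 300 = 2^2*3^1*5^2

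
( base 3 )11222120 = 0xE31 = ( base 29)498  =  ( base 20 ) 91D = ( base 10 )3633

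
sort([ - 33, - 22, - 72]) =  [ - 72 , - 33,-22]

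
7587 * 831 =6304797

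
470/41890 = 47/4189  =  0.01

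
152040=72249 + 79791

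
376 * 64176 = 24130176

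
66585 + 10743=77328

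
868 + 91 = 959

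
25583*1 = 25583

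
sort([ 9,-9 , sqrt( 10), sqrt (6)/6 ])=[-9,sqrt( 6)/6,sqrt( 10)  ,  9]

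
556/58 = 278/29=9.59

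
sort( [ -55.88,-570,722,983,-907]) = [-907, - 570,- 55.88, 722, 983]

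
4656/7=4656/7 = 665.14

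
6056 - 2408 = 3648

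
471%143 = 42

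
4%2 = 0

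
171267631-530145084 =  - 358877453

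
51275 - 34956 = 16319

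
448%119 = 91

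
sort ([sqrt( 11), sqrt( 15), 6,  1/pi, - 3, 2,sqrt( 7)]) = [ - 3 , 1/pi, 2,sqrt ( 7),sqrt(11 ), sqrt( 15),6 ]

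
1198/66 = 599/33 = 18.15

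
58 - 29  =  29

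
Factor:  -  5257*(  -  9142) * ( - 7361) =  - 353765935334= - 2^1*7^2*17^1*433^1*653^1*751^1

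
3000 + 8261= 11261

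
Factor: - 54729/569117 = - 3^3*2027^1*569117^( - 1)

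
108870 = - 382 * (-285 )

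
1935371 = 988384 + 946987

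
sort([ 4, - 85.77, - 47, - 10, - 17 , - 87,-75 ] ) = [ - 87, - 85.77, - 75, - 47, - 17, - 10, 4 ]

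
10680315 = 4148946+6531369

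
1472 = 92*16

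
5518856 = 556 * 9926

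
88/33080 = 11/4135=0.00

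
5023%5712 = 5023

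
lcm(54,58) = 1566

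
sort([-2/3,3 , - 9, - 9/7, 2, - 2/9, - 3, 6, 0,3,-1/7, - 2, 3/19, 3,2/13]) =[ -9, - 3, - 2, - 9/7, - 2/3,  -  2/9,  -  1/7,0, 2/13, 3/19 , 2,3, 3, 3, 6 ] 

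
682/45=15 + 7/45 = 15.16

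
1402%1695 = 1402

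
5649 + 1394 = 7043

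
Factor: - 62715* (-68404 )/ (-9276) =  - 357496405/773 = -  5^1 * 7^2*37^1 *113^1*349^1*773^( - 1)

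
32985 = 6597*5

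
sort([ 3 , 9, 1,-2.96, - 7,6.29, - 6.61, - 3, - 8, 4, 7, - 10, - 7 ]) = [ - 10 , - 8, - 7, - 7, - 6.61, - 3, - 2.96, 1, 3 , 4 , 6.29,7, 9 ] 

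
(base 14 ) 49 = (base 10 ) 65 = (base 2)1000001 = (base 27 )2b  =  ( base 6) 145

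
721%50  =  21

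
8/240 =1/30 = 0.03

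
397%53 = 26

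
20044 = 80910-60866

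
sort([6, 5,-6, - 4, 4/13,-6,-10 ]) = [ - 10, - 6,-6 ,-4, 4/13, 5,6]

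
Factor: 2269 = 2269^1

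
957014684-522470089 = 434544595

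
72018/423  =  170 + 12/47  =  170.26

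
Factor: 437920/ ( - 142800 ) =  - 46/15 = - 2^1*3^(-1)*5^( - 1 )*23^1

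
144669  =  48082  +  96587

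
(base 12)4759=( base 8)17465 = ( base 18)16bf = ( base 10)7989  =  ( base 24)DKL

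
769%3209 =769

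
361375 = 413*875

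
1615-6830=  - 5215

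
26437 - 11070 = 15367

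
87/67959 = 29/22653 = 0.00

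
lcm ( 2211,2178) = 145926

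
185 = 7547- 7362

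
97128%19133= 1463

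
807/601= 1 + 206/601 = 1.34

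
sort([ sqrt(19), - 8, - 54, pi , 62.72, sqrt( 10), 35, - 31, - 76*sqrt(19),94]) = [  -  76*sqrt(19 ), - 54, - 31, -8, pi,  sqrt(10 ),  sqrt (19),35,62.72,94 ]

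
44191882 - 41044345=3147537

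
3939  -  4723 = - 784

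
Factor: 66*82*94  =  508728  =  2^3*3^1 * 11^1*41^1 * 47^1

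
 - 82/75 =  - 2 + 68/75  =  -1.09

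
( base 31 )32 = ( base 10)95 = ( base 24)3N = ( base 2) 1011111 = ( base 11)87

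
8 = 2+6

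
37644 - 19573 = 18071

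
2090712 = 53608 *39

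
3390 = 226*15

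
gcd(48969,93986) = 1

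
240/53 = 240/53 = 4.53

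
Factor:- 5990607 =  - 3^2*7^1*95089^1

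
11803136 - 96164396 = -84361260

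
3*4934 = 14802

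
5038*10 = 50380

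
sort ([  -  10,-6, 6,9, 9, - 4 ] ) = [ - 10, - 6, - 4,  6,9,  9] 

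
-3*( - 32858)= 98574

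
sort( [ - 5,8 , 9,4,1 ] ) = [ - 5,1, 4,8,9 ] 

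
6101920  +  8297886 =14399806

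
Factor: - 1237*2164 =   -  2^2 * 541^1*1237^1 = - 2676868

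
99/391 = 99/391 = 0.25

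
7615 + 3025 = 10640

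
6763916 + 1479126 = 8243042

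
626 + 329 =955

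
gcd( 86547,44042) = 1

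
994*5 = 4970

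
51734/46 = 25867/23 = 1124.65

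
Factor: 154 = 2^1*7^1*11^1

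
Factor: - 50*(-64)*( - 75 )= - 240000 =-2^7 * 3^1*5^4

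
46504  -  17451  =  29053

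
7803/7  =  1114 + 5/7 = 1114.71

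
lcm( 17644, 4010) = 88220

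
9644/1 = 9644 = 9644.00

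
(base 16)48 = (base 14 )52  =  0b1001000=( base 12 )60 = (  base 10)72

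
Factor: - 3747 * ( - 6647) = 3^1*17^2*23^1*1249^1  =  24906309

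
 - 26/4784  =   - 1/184  =  -0.01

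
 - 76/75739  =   - 76/75739 = -  0.00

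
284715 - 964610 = -679895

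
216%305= 216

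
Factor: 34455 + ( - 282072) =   -  247617 = -  3^5 * 1019^1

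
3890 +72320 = 76210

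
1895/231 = 1895/231 = 8.20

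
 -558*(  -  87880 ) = 49037040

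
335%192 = 143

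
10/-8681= - 10/8681  =  - 0.00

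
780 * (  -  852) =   -  664560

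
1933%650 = 633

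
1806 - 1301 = 505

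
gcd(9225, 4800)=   75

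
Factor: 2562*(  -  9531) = -24418422= -2^1*3^4  *  7^1* 61^1*353^1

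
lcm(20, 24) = 120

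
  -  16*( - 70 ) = 1120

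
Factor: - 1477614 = - 2^1  *  3^1*383^1* 643^1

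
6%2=0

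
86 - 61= 25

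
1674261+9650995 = 11325256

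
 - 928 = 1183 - 2111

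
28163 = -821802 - -849965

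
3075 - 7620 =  - 4545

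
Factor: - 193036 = -2^2*48259^1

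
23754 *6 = 142524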